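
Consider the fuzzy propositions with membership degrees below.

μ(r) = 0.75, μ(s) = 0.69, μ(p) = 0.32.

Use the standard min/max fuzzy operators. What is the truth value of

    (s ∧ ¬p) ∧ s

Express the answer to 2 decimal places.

¬p = 1 − 0.32 = 0.68
s ∧ ¬p = min(a, b) on (0.69, 0.68) = 0.68
(s ∧ ¬p) ∧ s = min(a, b) on (0.68, 0.69) = 0.68

0.68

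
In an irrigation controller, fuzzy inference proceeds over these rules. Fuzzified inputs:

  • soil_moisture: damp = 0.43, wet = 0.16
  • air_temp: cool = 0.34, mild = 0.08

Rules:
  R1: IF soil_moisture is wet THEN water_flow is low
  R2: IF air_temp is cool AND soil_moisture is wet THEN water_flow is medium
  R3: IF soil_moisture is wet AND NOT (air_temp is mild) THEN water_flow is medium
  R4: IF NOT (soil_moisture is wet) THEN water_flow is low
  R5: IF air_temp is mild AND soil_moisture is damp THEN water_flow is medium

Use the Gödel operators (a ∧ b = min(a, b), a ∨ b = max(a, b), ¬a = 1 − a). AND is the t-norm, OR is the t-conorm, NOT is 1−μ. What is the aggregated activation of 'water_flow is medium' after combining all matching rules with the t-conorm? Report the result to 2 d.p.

0.16

R1: wet=0.16 → w = 0.16
R2: cool=0.34, wet=0.16; AND[min(a, b)] → w = 0.16
R3: wet=0.16, ¬mild=1−0.08=0.92; AND[min(a, b)] → w = 0.16
R4: ¬wet=1−0.16=0.84 → w = 0.84
R5: mild=0.08, damp=0.43; AND[min(a, b)] → w = 0.08
Rules with consequent 'medium': {R2, R3, R5} → strengths 0.16, 0.16, 0.08
Aggregate via t-conorm [max(a, b)]: 0.16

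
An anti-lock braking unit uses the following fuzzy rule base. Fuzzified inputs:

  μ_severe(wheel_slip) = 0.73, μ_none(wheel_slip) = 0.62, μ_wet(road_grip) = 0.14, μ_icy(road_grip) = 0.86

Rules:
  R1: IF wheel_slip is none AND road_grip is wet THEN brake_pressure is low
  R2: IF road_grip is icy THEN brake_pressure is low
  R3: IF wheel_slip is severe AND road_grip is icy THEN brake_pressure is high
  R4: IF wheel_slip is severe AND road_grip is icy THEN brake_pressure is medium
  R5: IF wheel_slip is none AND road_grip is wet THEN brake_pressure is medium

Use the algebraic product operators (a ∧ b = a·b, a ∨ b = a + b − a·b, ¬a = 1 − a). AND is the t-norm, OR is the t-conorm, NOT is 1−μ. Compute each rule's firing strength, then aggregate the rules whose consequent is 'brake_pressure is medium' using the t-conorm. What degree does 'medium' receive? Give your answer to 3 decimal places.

0.660

R1: none=0.62, wet=0.14; AND[a·b] → w = 0.0868
R2: icy=0.86 → w = 0.8600
R3: severe=0.73, icy=0.86; AND[a·b] → w = 0.6278
R4: severe=0.73, icy=0.86; AND[a·b] → w = 0.6278
R5: none=0.62, wet=0.14; AND[a·b] → w = 0.0868
Rules with consequent 'medium': {R4, R5} → strengths 0.6278, 0.0868
Aggregate via t-conorm [a + b − a·b]: 0.6601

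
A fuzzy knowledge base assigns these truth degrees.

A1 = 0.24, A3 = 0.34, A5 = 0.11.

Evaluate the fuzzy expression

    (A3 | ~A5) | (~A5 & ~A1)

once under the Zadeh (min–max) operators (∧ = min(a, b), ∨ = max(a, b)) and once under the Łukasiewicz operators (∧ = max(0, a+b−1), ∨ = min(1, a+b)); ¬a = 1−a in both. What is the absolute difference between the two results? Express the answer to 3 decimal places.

Under Zadeh (min–max):
  ~A5 = 1 − 0.11 = 0.89
  A3 | ~A5 = max(a, b) on (0.34, 0.89) = 0.89
  ~A5 = 1 − 0.11 = 0.89
  ~A1 = 1 − 0.24 = 0.76
  ~A5 & ~A1 = min(a, b) on (0.89, 0.76) = 0.76
  (A3 | ~A5) | (~A5 & ~A1) = max(a, b) on (0.89, 0.76) = 0.89
  → value = 0.8900
Under Łukasiewicz:
  ~A5 = 1 − 0.11 = 0.89
  A3 | ~A5 = min(1, a+b) on (0.34, 0.89) = 1.00
  ~A5 = 1 − 0.11 = 0.89
  ~A1 = 1 − 0.24 = 0.76
  ~A5 & ~A1 = max(0, a+b−1) on (0.89, 0.76) = 0.65
  (A3 | ~A5) | (~A5 & ~A1) = min(1, a+b) on (1.00, 0.65) = 1.00
  → value = 1.0000
|0.8900 − 1.0000| = 0.110

0.110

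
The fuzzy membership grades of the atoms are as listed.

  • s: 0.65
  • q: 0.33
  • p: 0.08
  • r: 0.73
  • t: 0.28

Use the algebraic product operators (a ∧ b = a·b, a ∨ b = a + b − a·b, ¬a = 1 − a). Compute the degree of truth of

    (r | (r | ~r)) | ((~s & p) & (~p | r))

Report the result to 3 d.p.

~r = 1 − 0.7300 = 0.2700
r | ~r = a + b − a·b on (0.7300, 0.2700) = 0.8029
r | (r | ~r) = a + b − a·b on (0.7300, 0.8029) = 0.9468
~s = 1 − 0.6500 = 0.3500
~s & p = a·b on (0.3500, 0.0800) = 0.0280
~p = 1 − 0.0800 = 0.9200
~p | r = a + b − a·b on (0.9200, 0.7300) = 0.9784
(~s & p) & (~p | r) = a·b on (0.0280, 0.9784) = 0.0274
(r | (r | ~r)) | ((~s & p) & (~p | r)) = a + b − a·b on (0.9468, 0.0274) = 0.9482

0.948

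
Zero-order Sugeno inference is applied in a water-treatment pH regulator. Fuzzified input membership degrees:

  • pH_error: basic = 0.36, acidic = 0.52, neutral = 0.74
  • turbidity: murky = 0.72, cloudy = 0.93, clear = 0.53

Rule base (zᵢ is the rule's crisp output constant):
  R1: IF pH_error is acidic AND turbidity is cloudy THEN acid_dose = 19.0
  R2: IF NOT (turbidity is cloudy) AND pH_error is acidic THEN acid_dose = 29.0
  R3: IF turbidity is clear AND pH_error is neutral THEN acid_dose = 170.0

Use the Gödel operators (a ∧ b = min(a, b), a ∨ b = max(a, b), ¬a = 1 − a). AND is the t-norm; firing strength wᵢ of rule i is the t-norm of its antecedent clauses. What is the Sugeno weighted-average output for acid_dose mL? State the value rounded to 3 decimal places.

91.080

R1 (z=19.0): acidic=0.52, cloudy=0.93; AND[min(a, b)] → w = 0.52
R2 (z=29.0): ¬cloudy=1−0.93=0.07, acidic=0.52; AND[min(a, b)] → w = 0.07
R3 (z=170.0): clear=0.53, neutral=0.74; AND[min(a, b)] → w = 0.53
Weighted average = (0.52·19.0 + 0.07·29.0 + 0.53·170.0) / (0.52 + 0.07 + 0.53)
  = 102.0100 / 1.1200 = 91.080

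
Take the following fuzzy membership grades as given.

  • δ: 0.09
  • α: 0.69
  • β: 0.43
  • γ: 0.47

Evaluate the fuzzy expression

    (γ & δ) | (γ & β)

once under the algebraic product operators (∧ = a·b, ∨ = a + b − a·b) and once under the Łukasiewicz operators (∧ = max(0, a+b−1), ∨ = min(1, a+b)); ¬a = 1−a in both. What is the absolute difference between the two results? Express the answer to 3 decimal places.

Under algebraic product:
  γ & δ = a·b on (0.4700, 0.0900) = 0.0423
  γ & β = a·b on (0.4700, 0.4300) = 0.2021
  (γ & δ) | (γ & β) = a + b − a·b on (0.0423, 0.2021) = 0.2359
  → value = 0.2359
Under Łukasiewicz:
  γ & δ = max(0, a+b−1) on (0.47, 0.09) = 0.00
  γ & β = max(0, a+b−1) on (0.47, 0.43) = 0.00
  (γ & δ) | (γ & β) = min(1, a+b) on (0.00, 0.00) = 0.00
  → value = 0.0000
|0.2359 − 0.0000| = 0.236

0.236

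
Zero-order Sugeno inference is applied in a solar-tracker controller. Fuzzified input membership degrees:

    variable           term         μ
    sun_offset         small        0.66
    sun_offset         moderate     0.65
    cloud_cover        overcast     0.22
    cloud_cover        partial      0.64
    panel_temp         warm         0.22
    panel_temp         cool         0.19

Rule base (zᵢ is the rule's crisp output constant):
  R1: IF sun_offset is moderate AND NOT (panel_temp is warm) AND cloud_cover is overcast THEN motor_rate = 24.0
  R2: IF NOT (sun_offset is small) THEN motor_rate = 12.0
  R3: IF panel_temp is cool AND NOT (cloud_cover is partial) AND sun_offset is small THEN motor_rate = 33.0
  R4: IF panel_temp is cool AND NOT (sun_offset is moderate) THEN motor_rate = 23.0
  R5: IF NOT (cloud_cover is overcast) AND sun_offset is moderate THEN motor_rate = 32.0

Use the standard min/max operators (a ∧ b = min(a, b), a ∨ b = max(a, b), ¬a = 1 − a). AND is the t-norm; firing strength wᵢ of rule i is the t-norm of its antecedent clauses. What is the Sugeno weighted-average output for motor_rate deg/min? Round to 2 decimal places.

R1 (z=24.0): moderate=0.65, ¬warm=1−0.22=0.78, overcast=0.22; AND[min(a, b)] → w = 0.22
R2 (z=12.0): ¬small=1−0.66=0.34 → w = 0.34
R3 (z=33.0): cool=0.19, ¬partial=1−0.64=0.36, small=0.66; AND[min(a, b)] → w = 0.19
R4 (z=23.0): cool=0.19, ¬moderate=1−0.65=0.35; AND[min(a, b)] → w = 0.19
R5 (z=32.0): ¬overcast=1−0.22=0.78, moderate=0.65; AND[min(a, b)] → w = 0.65
Weighted average = (0.22·24.0 + 0.34·12.0 + 0.19·33.0 + 0.19·23.0 + 0.65·32.0) / (0.22 + 0.34 + 0.19 + 0.19 + 0.65)
  = 40.8000 / 1.5900 = 25.66

25.66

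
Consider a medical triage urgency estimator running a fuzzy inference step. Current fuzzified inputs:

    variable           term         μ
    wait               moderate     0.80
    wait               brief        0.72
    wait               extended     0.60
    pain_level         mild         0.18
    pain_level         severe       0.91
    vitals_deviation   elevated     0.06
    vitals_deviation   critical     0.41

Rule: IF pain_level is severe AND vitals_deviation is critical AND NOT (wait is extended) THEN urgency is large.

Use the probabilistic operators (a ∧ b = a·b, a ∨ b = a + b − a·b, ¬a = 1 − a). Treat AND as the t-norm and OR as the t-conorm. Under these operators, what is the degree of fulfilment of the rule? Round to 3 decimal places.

0.149

firing strength: severe=0.91, critical=0.41, ¬extended=1−0.60=0.40; AND[a·b] → w = 0.1492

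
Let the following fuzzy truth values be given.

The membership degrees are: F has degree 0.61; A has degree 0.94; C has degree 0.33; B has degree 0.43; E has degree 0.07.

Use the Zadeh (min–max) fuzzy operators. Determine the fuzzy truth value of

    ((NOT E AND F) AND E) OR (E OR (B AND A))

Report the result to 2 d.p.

0.43

NOT E = 1 − 0.07 = 0.93
NOT E AND F = min(a, b) on (0.93, 0.61) = 0.61
(NOT E AND F) AND E = min(a, b) on (0.61, 0.07) = 0.07
B AND A = min(a, b) on (0.43, 0.94) = 0.43
E OR (B AND A) = max(a, b) on (0.07, 0.43) = 0.43
((NOT E AND F) AND E) OR (E OR (B AND A)) = max(a, b) on (0.07, 0.43) = 0.43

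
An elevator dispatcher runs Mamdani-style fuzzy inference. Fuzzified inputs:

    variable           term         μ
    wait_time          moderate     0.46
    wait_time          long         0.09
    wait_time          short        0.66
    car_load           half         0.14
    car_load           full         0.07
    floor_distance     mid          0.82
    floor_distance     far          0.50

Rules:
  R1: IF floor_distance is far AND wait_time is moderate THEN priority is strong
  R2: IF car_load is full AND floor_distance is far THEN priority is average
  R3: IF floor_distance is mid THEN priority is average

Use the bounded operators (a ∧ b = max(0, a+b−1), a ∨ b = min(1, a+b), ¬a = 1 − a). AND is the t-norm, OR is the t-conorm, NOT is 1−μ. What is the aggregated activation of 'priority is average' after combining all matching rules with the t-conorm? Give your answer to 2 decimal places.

0.82

R1: far=0.50, moderate=0.46; AND[max(0, a+b−1)] → w = 0.00
R2: full=0.07, far=0.50; AND[max(0, a+b−1)] → w = 0.00
R3: mid=0.82 → w = 0.82
Rules with consequent 'average': {R2, R3} → strengths 0.00, 0.82
Aggregate via t-conorm [min(1, a+b)]: 0.82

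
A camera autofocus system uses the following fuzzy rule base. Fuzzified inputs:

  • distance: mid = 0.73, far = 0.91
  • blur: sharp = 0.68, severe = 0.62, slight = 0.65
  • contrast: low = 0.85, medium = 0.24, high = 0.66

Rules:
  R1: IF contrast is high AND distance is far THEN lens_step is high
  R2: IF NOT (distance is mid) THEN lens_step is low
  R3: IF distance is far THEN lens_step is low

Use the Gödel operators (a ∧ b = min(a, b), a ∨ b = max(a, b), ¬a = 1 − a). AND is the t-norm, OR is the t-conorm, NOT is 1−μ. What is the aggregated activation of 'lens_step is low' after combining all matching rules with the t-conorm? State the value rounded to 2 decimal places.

0.91

R1: high=0.66, far=0.91; AND[min(a, b)] → w = 0.66
R2: ¬mid=1−0.73=0.27 → w = 0.27
R3: far=0.91 → w = 0.91
Rules with consequent 'low': {R2, R3} → strengths 0.27, 0.91
Aggregate via t-conorm [max(a, b)]: 0.91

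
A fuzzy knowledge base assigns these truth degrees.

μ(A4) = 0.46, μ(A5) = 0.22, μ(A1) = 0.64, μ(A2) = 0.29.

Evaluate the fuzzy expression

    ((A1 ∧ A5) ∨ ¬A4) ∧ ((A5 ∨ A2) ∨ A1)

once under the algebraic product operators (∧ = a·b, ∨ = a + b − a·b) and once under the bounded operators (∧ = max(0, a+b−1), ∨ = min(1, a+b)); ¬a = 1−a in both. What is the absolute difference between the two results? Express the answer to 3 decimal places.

Under algebraic product:
  A1 ∧ A5 = a·b on (0.6400, 0.2200) = 0.1408
  ¬A4 = 1 − 0.4600 = 0.5400
  (A1 ∧ A5) ∨ ¬A4 = a + b − a·b on (0.1408, 0.5400) = 0.6048
  A5 ∨ A2 = a + b − a·b on (0.2200, 0.2900) = 0.4462
  (A5 ∨ A2) ∨ A1 = a + b − a·b on (0.4462, 0.6400) = 0.8006
  ((A1 ∧ A5) ∨ ¬A4) ∧ ((A5 ∨ A2) ∨ A1) = a·b on (0.6048, 0.8006) = 0.4842
  → value = 0.4842
Under bounded:
  A1 ∧ A5 = max(0, a+b−1) on (0.64, 0.22) = 0.00
  ¬A4 = 1 − 0.46 = 0.54
  (A1 ∧ A5) ∨ ¬A4 = min(1, a+b) on (0.00, 0.54) = 0.54
  A5 ∨ A2 = min(1, a+b) on (0.22, 0.29) = 0.51
  (A5 ∨ A2) ∨ A1 = min(1, a+b) on (0.51, 0.64) = 1.00
  ((A1 ∧ A5) ∨ ¬A4) ∧ ((A5 ∨ A2) ∨ A1) = max(0, a+b−1) on (0.54, 1.00) = 0.54
  → value = 0.5400
|0.4842 − 0.5400| = 0.056

0.056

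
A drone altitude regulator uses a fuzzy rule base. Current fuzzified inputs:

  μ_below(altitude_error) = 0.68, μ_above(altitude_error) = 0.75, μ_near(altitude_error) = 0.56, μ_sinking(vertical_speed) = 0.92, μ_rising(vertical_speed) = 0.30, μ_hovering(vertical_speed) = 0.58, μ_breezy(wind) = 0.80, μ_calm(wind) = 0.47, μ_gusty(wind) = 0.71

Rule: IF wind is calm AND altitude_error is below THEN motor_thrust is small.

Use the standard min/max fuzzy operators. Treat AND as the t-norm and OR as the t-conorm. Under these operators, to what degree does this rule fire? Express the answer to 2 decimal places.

firing strength: calm=0.47, below=0.68; AND[min(a, b)] → w = 0.47

0.47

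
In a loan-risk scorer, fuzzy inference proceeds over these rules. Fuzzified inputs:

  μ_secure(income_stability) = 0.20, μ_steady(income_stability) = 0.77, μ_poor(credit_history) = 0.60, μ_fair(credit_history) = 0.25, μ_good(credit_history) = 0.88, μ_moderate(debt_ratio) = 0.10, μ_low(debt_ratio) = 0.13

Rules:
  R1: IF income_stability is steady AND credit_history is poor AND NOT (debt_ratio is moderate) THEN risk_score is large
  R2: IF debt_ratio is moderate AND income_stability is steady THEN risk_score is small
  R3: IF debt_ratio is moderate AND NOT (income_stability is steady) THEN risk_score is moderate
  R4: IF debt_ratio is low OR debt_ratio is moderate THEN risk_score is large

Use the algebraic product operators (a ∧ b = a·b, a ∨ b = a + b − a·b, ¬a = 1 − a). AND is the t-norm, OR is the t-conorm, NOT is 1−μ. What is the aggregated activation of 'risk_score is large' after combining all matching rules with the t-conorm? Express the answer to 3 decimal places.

R1: steady=0.77, poor=0.60, ¬moderate=1−0.10=0.90; AND[a·b] → w = 0.4158
R2: moderate=0.10, steady=0.77; AND[a·b] → w = 0.0770
R3: moderate=0.10, ¬steady=1−0.77=0.23; AND[a·b] → w = 0.0230
R4: low=0.13, moderate=0.10; OR[a + b − a·b] → w = 0.2170
Rules with consequent 'large': {R1, R4} → strengths 0.4158, 0.2170
Aggregate via t-conorm [a + b − a·b]: 0.5426

0.543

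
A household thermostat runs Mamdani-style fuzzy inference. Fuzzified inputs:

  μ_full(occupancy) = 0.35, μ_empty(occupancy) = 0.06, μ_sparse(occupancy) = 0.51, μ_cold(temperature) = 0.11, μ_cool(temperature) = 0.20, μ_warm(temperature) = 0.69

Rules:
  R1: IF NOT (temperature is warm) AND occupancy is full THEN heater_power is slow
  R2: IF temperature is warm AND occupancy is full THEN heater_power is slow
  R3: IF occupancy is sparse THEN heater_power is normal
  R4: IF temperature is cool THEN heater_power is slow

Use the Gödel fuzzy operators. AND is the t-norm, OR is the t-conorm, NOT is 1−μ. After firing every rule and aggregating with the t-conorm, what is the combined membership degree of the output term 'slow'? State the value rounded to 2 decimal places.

0.35

R1: ¬warm=1−0.69=0.31, full=0.35; AND[min(a, b)] → w = 0.31
R2: warm=0.69, full=0.35; AND[min(a, b)] → w = 0.35
R3: sparse=0.51 → w = 0.51
R4: cool=0.20 → w = 0.20
Rules with consequent 'slow': {R1, R2, R4} → strengths 0.31, 0.35, 0.20
Aggregate via t-conorm [max(a, b)]: 0.35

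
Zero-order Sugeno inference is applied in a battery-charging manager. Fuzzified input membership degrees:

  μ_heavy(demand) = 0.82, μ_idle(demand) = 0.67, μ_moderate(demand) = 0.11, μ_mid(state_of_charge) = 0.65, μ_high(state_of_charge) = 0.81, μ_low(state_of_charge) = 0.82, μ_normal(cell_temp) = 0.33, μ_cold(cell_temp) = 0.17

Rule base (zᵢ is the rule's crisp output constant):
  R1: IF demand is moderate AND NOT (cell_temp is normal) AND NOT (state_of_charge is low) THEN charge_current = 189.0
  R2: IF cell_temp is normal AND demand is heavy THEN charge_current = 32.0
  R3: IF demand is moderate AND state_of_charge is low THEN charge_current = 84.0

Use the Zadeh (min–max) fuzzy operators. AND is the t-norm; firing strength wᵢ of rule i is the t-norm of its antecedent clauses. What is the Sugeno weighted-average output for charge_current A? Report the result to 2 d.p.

73.80

R1 (z=189.0): moderate=0.11, ¬normal=1−0.33=0.67, ¬low=1−0.82=0.18; AND[min(a, b)] → w = 0.11
R2 (z=32.0): normal=0.33, heavy=0.82; AND[min(a, b)] → w = 0.33
R3 (z=84.0): moderate=0.11, low=0.82; AND[min(a, b)] → w = 0.11
Weighted average = (0.11·189.0 + 0.33·32.0 + 0.11·84.0) / (0.11 + 0.33 + 0.11)
  = 40.5900 / 0.5500 = 73.80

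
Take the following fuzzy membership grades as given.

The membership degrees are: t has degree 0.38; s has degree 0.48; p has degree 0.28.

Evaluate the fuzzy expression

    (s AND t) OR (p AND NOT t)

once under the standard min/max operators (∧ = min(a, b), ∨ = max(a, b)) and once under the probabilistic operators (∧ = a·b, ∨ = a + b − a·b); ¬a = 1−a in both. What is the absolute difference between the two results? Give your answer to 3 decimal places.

0.056

Under standard min/max:
  s AND t = min(a, b) on (0.48, 0.38) = 0.38
  NOT t = 1 − 0.38 = 0.62
  p AND NOT t = min(a, b) on (0.28, 0.62) = 0.28
  (s AND t) OR (p AND NOT t) = max(a, b) on (0.38, 0.28) = 0.38
  → value = 0.3800
Under probabilistic:
  s AND t = a·b on (0.4800, 0.3800) = 0.1824
  NOT t = 1 − 0.3800 = 0.6200
  p AND NOT t = a·b on (0.2800, 0.6200) = 0.1736
  (s AND t) OR (p AND NOT t) = a + b − a·b on (0.1824, 0.1736) = 0.3243
  → value = 0.3243
|0.3800 − 0.3243| = 0.056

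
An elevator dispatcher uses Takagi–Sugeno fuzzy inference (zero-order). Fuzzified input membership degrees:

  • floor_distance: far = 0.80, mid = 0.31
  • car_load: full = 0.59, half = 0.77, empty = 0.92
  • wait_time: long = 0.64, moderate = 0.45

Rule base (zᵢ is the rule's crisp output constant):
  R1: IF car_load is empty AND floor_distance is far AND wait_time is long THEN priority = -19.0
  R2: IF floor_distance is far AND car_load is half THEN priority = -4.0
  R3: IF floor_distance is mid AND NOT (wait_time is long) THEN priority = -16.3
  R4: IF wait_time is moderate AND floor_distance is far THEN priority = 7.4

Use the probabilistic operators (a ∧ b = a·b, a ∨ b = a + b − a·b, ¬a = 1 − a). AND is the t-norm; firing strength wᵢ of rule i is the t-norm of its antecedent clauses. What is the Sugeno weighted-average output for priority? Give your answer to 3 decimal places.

R1 (z=-19.0): empty=0.92, far=0.80, long=0.64; AND[a·b] → w = 0.4710
R2 (z=-4.0): far=0.80, half=0.77; AND[a·b] → w = 0.6160
R3 (z=-16.3): mid=0.31, ¬long=1−0.64=0.36; AND[a·b] → w = 0.1116
R4 (z=7.4): moderate=0.45, far=0.80; AND[a·b] → w = 0.3600
Weighted average = (0.4710·-19.0 + 0.6160·-4.0 + 0.1116·-16.3 + 0.3600·7.4) / (0.4710 + 0.6160 + 0.1116 + 0.3600)
  = -10.5688 / 1.5586 = -6.781

-6.781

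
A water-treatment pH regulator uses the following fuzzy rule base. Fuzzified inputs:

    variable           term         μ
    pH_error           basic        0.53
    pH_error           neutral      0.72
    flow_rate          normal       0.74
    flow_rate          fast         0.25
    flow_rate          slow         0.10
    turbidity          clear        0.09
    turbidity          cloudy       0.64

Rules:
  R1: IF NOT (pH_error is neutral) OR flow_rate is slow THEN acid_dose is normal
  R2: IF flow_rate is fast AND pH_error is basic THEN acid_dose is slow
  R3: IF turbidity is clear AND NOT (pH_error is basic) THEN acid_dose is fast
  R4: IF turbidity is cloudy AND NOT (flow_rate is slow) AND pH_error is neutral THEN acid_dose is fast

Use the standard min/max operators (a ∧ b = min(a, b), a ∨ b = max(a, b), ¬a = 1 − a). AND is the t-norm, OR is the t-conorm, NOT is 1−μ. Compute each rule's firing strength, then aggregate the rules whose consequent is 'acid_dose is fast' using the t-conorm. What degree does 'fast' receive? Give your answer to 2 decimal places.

R1: ¬neutral=1−0.72=0.28, slow=0.10; OR[max(a, b)] → w = 0.28
R2: fast=0.25, basic=0.53; AND[min(a, b)] → w = 0.25
R3: clear=0.09, ¬basic=1−0.53=0.47; AND[min(a, b)] → w = 0.09
R4: cloudy=0.64, ¬slow=1−0.10=0.90, neutral=0.72; AND[min(a, b)] → w = 0.64
Rules with consequent 'fast': {R3, R4} → strengths 0.09, 0.64
Aggregate via t-conorm [max(a, b)]: 0.64

0.64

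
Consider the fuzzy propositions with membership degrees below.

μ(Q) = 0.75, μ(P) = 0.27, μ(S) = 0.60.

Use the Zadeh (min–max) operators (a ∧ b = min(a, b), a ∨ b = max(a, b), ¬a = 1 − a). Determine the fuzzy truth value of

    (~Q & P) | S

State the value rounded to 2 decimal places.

0.60

~Q = 1 − 0.75 = 0.25
~Q & P = min(a, b) on (0.25, 0.27) = 0.25
(~Q & P) | S = max(a, b) on (0.25, 0.60) = 0.60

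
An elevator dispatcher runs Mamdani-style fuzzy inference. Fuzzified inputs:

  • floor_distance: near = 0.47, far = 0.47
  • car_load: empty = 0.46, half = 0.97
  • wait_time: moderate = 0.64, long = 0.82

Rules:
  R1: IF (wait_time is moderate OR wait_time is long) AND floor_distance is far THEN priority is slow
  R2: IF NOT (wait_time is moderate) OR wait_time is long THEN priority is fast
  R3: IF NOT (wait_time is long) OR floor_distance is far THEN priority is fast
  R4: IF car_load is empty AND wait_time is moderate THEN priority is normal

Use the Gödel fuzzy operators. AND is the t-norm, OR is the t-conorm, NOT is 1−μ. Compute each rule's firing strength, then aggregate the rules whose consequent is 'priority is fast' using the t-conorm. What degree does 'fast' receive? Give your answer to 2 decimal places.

0.82

R1: (moderate=0.64 OR long=0.82) = 0.82; AND[min(a, b)] with far=0.47 → w = 0.47
R2: ¬moderate=1−0.64=0.36, long=0.82; OR[max(a, b)] → w = 0.82
R3: ¬long=1−0.82=0.18, far=0.47; OR[max(a, b)] → w = 0.47
R4: empty=0.46, moderate=0.64; AND[min(a, b)] → w = 0.46
Rules with consequent 'fast': {R2, R3} → strengths 0.82, 0.47
Aggregate via t-conorm [max(a, b)]: 0.82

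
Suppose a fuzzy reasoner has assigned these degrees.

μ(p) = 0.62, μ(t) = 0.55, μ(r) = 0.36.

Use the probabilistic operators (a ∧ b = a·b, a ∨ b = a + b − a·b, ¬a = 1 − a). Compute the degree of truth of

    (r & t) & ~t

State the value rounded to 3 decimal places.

r & t = a·b on (0.3600, 0.5500) = 0.1980
~t = 1 − 0.5500 = 0.4500
(r & t) & ~t = a·b on (0.1980, 0.4500) = 0.0891

0.089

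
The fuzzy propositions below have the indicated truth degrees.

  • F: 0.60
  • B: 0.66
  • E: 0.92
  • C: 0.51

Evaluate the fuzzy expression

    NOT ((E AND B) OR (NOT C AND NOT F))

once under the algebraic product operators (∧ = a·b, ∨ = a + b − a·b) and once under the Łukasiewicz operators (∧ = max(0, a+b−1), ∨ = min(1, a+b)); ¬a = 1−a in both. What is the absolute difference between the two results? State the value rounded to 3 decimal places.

0.104

Under algebraic product:
  E AND B = a·b on (0.9200, 0.6600) = 0.6072
  NOT C = 1 − 0.5100 = 0.4900
  NOT F = 1 − 0.6000 = 0.4000
  NOT C AND NOT F = a·b on (0.4900, 0.4000) = 0.1960
  (E AND B) OR (NOT C AND NOT F) = a + b − a·b on (0.6072, 0.1960) = 0.6842
  NOT ((E AND B) OR (NOT C AND NOT F)) = 1 − 0.6842 = 0.3158
  → value = 0.3158
Under Łukasiewicz:
  E AND B = max(0, a+b−1) on (0.92, 0.66) = 0.58
  NOT C = 1 − 0.51 = 0.49
  NOT F = 1 − 0.60 = 0.40
  NOT C AND NOT F = max(0, a+b−1) on (0.49, 0.40) = 0.00
  (E AND B) OR (NOT C AND NOT F) = min(1, a+b) on (0.58, 0.00) = 0.58
  NOT ((E AND B) OR (NOT C AND NOT F)) = 1 − 0.58 = 0.42
  → value = 0.4200
|0.3158 − 0.4200| = 0.104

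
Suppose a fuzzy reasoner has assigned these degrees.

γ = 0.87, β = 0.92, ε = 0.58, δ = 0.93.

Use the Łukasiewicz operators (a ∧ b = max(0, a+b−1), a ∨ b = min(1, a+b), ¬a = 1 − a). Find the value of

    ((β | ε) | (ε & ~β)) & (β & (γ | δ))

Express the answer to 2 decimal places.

β | ε = min(1, a+b) on (0.92, 0.58) = 1.00
~β = 1 − 0.92 = 0.08
ε & ~β = max(0, a+b−1) on (0.58, 0.08) = 0.00
(β | ε) | (ε & ~β) = min(1, a+b) on (1.00, 0.00) = 1.00
γ | δ = min(1, a+b) on (0.87, 0.93) = 1.00
β & (γ | δ) = max(0, a+b−1) on (0.92, 1.00) = 0.92
((β | ε) | (ε & ~β)) & (β & (γ | δ)) = max(0, a+b−1) on (1.00, 0.92) = 0.92

0.92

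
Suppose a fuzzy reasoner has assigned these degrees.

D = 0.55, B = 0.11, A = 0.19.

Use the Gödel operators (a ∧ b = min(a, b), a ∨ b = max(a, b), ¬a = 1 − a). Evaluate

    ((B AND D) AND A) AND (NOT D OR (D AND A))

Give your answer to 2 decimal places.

0.11

B AND D = min(a, b) on (0.11, 0.55) = 0.11
(B AND D) AND A = min(a, b) on (0.11, 0.19) = 0.11
NOT D = 1 − 0.55 = 0.45
D AND A = min(a, b) on (0.55, 0.19) = 0.19
NOT D OR (D AND A) = max(a, b) on (0.45, 0.19) = 0.45
((B AND D) AND A) AND (NOT D OR (D AND A)) = min(a, b) on (0.11, 0.45) = 0.11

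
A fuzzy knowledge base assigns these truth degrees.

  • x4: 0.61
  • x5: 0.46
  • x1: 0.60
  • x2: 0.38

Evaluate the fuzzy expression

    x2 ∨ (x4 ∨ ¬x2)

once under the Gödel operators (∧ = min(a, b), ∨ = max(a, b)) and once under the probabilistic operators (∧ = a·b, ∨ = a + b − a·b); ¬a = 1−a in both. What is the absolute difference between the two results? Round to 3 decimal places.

Under Gödel:
  ¬x2 = 1 − 0.38 = 0.62
  x4 ∨ ¬x2 = max(a, b) on (0.61, 0.62) = 0.62
  x2 ∨ (x4 ∨ ¬x2) = max(a, b) on (0.38, 0.62) = 0.62
  → value = 0.6200
Under probabilistic:
  ¬x2 = 1 − 0.3800 = 0.6200
  x4 ∨ ¬x2 = a + b − a·b on (0.6100, 0.6200) = 0.8518
  x2 ∨ (x4 ∨ ¬x2) = a + b − a·b on (0.3800, 0.8518) = 0.9081
  → value = 0.9081
|0.6200 − 0.9081| = 0.288

0.288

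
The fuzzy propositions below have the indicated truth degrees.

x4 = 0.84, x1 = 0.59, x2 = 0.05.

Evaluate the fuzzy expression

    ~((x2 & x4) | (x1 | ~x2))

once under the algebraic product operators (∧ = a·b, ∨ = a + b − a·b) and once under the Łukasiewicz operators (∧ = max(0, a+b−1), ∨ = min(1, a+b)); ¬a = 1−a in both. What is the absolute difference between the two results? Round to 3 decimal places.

Under algebraic product:
  x2 & x4 = a·b on (0.0500, 0.8400) = 0.0420
  ~x2 = 1 − 0.0500 = 0.9500
  x1 | ~x2 = a + b − a·b on (0.5900, 0.9500) = 0.9795
  (x2 & x4) | (x1 | ~x2) = a + b − a·b on (0.0420, 0.9795) = 0.9804
  ~((x2 & x4) | (x1 | ~x2)) = 1 − 0.9804 = 0.0196
  → value = 0.0196
Under Łukasiewicz:
  x2 & x4 = max(0, a+b−1) on (0.05, 0.84) = 0.00
  ~x2 = 1 − 0.05 = 0.95
  x1 | ~x2 = min(1, a+b) on (0.59, 0.95) = 1.00
  (x2 & x4) | (x1 | ~x2) = min(1, a+b) on (0.00, 1.00) = 1.00
  ~((x2 & x4) | (x1 | ~x2)) = 1 − 1.00 = 0.00
  → value = 0.0000
|0.0196 − 0.0000| = 0.020

0.020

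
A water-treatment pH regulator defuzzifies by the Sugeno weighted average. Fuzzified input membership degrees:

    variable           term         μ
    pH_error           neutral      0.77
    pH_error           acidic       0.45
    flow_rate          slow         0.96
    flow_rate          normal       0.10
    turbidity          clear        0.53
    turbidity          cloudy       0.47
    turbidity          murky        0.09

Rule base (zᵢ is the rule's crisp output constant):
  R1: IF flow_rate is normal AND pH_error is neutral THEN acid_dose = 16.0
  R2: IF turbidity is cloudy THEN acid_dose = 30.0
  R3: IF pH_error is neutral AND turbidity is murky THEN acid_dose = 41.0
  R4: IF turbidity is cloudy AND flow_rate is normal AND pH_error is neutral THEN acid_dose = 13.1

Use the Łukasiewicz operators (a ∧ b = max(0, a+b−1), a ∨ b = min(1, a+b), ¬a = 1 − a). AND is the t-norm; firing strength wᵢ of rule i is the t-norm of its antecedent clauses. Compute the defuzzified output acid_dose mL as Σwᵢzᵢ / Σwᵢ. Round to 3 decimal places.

30.000

R1 (z=16.0): normal=0.10, neutral=0.77; AND[max(0, a+b−1)] → w = 0.00
R2 (z=30.0): cloudy=0.47 → w = 0.47
R3 (z=41.0): neutral=0.77, murky=0.09; AND[max(0, a+b−1)] → w = 0.00
R4 (z=13.1): cloudy=0.47, normal=0.10, neutral=0.77; AND[max(0, a+b−1)] → w = 0.00
Weighted average = (0.00·16.0 + 0.47·30.0 + 0.00·41.0 + 0.00·13.1) / (0.00 + 0.47 + 0.00 + 0.00)
  = 14.1000 / 0.4700 = 30.000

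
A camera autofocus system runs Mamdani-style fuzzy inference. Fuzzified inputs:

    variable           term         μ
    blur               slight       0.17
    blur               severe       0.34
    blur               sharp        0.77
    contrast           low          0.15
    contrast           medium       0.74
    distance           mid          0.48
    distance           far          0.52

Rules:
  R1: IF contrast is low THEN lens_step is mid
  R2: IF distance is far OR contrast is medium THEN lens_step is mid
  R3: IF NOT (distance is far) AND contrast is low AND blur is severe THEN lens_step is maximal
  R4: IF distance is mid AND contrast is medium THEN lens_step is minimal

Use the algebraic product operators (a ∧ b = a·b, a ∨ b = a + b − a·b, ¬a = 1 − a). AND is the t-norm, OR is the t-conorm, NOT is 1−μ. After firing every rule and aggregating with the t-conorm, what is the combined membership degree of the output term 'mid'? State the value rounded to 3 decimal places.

R1: low=0.15 → w = 0.1500
R2: far=0.52, medium=0.74; OR[a + b − a·b] → w = 0.8752
R3: ¬far=1−0.52=0.48, low=0.15, severe=0.34; AND[a·b] → w = 0.0245
R4: mid=0.48, medium=0.74; AND[a·b] → w = 0.3552
Rules with consequent 'mid': {R1, R2} → strengths 0.1500, 0.8752
Aggregate via t-conorm [a + b − a·b]: 0.8939

0.894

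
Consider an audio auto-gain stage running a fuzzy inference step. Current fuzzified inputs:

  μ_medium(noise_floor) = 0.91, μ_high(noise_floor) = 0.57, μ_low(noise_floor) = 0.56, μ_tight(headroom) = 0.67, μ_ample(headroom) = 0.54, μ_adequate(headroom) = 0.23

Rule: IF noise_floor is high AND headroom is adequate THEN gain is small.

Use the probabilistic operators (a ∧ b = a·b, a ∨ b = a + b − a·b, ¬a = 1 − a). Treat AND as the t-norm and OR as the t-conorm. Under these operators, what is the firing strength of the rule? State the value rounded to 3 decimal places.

0.131

firing strength: high=0.57, adequate=0.23; AND[a·b] → w = 0.1311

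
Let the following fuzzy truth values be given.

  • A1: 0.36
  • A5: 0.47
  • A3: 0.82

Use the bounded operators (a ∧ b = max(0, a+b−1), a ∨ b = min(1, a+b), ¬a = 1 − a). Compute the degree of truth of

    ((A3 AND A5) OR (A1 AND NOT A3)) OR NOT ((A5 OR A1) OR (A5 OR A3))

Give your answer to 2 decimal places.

A3 AND A5 = max(0, a+b−1) on (0.82, 0.47) = 0.29
NOT A3 = 1 − 0.82 = 0.18
A1 AND NOT A3 = max(0, a+b−1) on (0.36, 0.18) = 0.00
(A3 AND A5) OR (A1 AND NOT A3) = min(1, a+b) on (0.29, 0.00) = 0.29
A5 OR A1 = min(1, a+b) on (0.47, 0.36) = 0.83
A5 OR A3 = min(1, a+b) on (0.47, 0.82) = 1.00
(A5 OR A1) OR (A5 OR A3) = min(1, a+b) on (0.83, 1.00) = 1.00
NOT ((A5 OR A1) OR (A5 OR A3)) = 1 − 1.00 = 0.00
((A3 AND A5) OR (A1 AND NOT A3)) OR NOT ((A5 OR A1) OR (A5 OR A3)) = min(1, a+b) on (0.29, 0.00) = 0.29

0.29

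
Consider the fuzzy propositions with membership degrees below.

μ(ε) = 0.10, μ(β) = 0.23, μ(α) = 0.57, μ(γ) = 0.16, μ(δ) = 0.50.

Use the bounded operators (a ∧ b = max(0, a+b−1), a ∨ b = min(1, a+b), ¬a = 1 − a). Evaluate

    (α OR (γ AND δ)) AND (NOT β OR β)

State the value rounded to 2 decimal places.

0.57

γ AND δ = max(0, a+b−1) on (0.16, 0.50) = 0.00
α OR (γ AND δ) = min(1, a+b) on (0.57, 0.00) = 0.57
NOT β = 1 − 0.23 = 0.77
NOT β OR β = min(1, a+b) on (0.77, 0.23) = 1.00
(α OR (γ AND δ)) AND (NOT β OR β) = max(0, a+b−1) on (0.57, 1.00) = 0.57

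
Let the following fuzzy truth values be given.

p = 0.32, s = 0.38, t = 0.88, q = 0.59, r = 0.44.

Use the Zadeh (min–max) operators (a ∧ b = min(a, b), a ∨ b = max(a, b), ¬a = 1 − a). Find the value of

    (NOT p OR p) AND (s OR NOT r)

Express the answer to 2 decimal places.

NOT p = 1 − 0.32 = 0.68
NOT p OR p = max(a, b) on (0.68, 0.32) = 0.68
NOT r = 1 − 0.44 = 0.56
s OR NOT r = max(a, b) on (0.38, 0.56) = 0.56
(NOT p OR p) AND (s OR NOT r) = min(a, b) on (0.68, 0.56) = 0.56

0.56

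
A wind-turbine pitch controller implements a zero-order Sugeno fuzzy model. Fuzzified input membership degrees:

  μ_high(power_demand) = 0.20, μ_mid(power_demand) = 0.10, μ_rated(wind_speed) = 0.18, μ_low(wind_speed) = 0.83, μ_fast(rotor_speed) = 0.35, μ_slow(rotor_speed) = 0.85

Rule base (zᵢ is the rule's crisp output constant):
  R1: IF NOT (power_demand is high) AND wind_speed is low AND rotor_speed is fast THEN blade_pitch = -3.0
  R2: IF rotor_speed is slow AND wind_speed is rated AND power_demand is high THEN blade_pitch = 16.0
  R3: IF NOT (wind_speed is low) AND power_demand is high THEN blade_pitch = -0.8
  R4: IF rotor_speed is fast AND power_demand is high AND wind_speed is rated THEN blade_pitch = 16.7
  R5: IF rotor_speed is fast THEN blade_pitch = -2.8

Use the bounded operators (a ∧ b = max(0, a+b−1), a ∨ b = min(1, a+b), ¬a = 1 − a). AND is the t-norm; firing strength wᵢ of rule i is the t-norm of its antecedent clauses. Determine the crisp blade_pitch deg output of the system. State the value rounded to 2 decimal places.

R1 (z=-3.0): ¬high=1−0.20=0.80, low=0.83, fast=0.35; AND[max(0, a+b−1)] → w = 0.00
R2 (z=16.0): slow=0.85, rated=0.18, high=0.20; AND[max(0, a+b−1)] → w = 0.00
R3 (z=-0.8): ¬low=1−0.83=0.17, high=0.20; AND[max(0, a+b−1)] → w = 0.00
R4 (z=16.7): fast=0.35, high=0.20, rated=0.18; AND[max(0, a+b−1)] → w = 0.00
R5 (z=-2.8): fast=0.35 → w = 0.35
Weighted average = (0.00·-3.0 + 0.00·16.0 + 0.00·-0.8 + 0.00·16.7 + 0.35·-2.8) / (0.00 + 0.00 + 0.00 + 0.00 + 0.35)
  = -0.9800 / 0.3500 = -2.80

-2.80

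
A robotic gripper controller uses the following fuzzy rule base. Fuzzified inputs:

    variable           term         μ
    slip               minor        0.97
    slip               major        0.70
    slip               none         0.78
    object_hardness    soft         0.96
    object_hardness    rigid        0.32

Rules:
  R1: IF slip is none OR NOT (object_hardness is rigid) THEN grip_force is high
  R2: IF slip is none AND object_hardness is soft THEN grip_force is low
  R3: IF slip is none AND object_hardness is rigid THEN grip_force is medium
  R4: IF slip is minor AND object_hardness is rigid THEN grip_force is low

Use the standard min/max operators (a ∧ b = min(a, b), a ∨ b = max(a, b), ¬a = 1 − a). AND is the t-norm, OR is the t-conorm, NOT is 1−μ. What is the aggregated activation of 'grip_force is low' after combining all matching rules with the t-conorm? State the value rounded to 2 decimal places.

0.78

R1: none=0.78, ¬rigid=1−0.32=0.68; OR[max(a, b)] → w = 0.78
R2: none=0.78, soft=0.96; AND[min(a, b)] → w = 0.78
R3: none=0.78, rigid=0.32; AND[min(a, b)] → w = 0.32
R4: minor=0.97, rigid=0.32; AND[min(a, b)] → w = 0.32
Rules with consequent 'low': {R2, R4} → strengths 0.78, 0.32
Aggregate via t-conorm [max(a, b)]: 0.78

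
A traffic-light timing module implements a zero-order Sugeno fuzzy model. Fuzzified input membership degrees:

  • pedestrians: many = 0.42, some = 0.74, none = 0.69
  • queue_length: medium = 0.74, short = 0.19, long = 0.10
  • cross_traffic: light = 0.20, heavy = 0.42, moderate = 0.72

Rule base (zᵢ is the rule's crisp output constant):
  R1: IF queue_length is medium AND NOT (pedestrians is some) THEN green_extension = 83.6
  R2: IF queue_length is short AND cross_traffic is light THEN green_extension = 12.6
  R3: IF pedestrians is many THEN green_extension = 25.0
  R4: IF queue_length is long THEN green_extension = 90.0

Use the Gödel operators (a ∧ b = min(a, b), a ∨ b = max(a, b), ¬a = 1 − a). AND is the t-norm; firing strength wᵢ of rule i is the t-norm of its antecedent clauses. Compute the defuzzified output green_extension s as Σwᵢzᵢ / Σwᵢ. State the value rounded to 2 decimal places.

R1 (z=83.6): medium=0.74, ¬some=1−0.74=0.26; AND[min(a, b)] → w = 0.26
R2 (z=12.6): short=0.19, light=0.20; AND[min(a, b)] → w = 0.19
R3 (z=25.0): many=0.42 → w = 0.42
R4 (z=90.0): long=0.10 → w = 0.10
Weighted average = (0.26·83.6 + 0.19·12.6 + 0.42·25.0 + 0.10·90.0) / (0.26 + 0.19 + 0.42 + 0.10)
  = 43.6300 / 0.9700 = 44.98

44.98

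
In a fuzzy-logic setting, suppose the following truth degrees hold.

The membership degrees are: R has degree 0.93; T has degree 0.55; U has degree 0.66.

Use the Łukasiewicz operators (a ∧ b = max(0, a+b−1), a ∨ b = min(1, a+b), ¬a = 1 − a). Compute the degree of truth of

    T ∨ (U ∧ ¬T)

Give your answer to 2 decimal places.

¬T = 1 − 0.55 = 0.45
U ∧ ¬T = max(0, a+b−1) on (0.66, 0.45) = 0.11
T ∨ (U ∧ ¬T) = min(1, a+b) on (0.55, 0.11) = 0.66

0.66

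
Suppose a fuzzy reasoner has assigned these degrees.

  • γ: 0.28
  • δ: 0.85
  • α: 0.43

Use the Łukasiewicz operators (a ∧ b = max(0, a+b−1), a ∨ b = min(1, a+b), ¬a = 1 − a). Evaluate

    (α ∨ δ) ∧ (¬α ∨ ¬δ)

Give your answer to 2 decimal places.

0.72

α ∨ δ = min(1, a+b) on (0.43, 0.85) = 1.00
¬α = 1 − 0.43 = 0.57
¬δ = 1 − 0.85 = 0.15
¬α ∨ ¬δ = min(1, a+b) on (0.57, 0.15) = 0.72
(α ∨ δ) ∧ (¬α ∨ ¬δ) = max(0, a+b−1) on (1.00, 0.72) = 0.72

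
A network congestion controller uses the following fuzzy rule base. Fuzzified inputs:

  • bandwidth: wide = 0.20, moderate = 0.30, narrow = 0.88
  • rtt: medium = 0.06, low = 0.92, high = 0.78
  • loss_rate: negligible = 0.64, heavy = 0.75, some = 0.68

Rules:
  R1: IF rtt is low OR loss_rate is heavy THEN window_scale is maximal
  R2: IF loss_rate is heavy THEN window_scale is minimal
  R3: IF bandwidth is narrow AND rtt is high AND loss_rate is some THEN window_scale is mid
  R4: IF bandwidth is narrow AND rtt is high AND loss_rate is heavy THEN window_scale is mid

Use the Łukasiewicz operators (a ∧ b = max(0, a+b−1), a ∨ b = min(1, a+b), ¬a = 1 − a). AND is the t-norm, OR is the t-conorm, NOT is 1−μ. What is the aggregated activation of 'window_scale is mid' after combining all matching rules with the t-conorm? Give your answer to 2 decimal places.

R1: low=0.92, heavy=0.75; OR[min(1, a+b)] → w = 1.00
R2: heavy=0.75 → w = 0.75
R3: narrow=0.88, high=0.78, some=0.68; AND[max(0, a+b−1)] → w = 0.34
R4: narrow=0.88, high=0.78, heavy=0.75; AND[max(0, a+b−1)] → w = 0.41
Rules with consequent 'mid': {R3, R4} → strengths 0.34, 0.41
Aggregate via t-conorm [min(1, a+b)]: 0.75

0.75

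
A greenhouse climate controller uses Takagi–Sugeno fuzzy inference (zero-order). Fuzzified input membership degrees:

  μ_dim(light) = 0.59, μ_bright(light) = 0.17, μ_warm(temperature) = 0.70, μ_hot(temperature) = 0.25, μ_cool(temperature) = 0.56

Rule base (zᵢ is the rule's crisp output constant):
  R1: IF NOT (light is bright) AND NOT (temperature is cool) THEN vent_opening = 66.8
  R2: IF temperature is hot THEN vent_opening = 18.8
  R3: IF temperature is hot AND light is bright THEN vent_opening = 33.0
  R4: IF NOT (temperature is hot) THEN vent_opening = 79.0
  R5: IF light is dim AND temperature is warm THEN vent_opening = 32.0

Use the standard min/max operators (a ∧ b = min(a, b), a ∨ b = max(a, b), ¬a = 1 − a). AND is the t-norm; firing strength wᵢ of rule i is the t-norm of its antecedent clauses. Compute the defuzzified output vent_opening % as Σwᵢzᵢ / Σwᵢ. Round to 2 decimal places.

53.56

R1 (z=66.8): ¬bright=1−0.17=0.83, ¬cool=1−0.56=0.44; AND[min(a, b)] → w = 0.44
R2 (z=18.8): hot=0.25 → w = 0.25
R3 (z=33.0): hot=0.25, bright=0.17; AND[min(a, b)] → w = 0.17
R4 (z=79.0): ¬hot=1−0.25=0.75 → w = 0.75
R5 (z=32.0): dim=0.59, warm=0.70; AND[min(a, b)] → w = 0.59
Weighted average = (0.44·66.8 + 0.25·18.8 + 0.17·33.0 + 0.75·79.0 + 0.59·32.0) / (0.44 + 0.25 + 0.17 + 0.75 + 0.59)
  = 117.8320 / 2.2000 = 53.56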